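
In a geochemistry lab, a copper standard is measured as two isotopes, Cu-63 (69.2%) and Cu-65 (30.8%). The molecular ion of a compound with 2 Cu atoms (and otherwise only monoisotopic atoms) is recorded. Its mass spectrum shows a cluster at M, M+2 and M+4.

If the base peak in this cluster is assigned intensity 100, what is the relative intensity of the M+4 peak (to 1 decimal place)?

Term probabilities: M 0.4789, M+2 0.4263, M+4 0.0949. Base peak = M.
P(M) = C(2,0) × 0.692^2 × 0.308^0 = 1 × 0.478864 × 1.0000 = 0.478864 (base)
P(M+4) = C(2,2) × 0.692^0 × 0.308^2 = 1 × 1.0000 × 0.094864 = 0.094864
Relative intensity = 0.094864 / 0.478864 × 100 = 19.8

19.8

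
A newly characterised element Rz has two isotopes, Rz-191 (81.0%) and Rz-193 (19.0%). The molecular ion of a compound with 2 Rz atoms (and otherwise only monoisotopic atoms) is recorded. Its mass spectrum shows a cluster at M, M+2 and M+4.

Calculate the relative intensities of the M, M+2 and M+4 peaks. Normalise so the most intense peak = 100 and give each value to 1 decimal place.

Expanding (0.810 + 0.190)^2:
P(M) = 0.810^2 = 0.656100
P(M+2) = 2 × 0.810^1 × 0.190^1 = 0.307800
P(M+4) = 0.190^2 = 0.036100
The M peak is largest (0.656100); scaling to 100 gives 100.0 : 46.9 : 5.5.

100.0 : 46.9 : 5.5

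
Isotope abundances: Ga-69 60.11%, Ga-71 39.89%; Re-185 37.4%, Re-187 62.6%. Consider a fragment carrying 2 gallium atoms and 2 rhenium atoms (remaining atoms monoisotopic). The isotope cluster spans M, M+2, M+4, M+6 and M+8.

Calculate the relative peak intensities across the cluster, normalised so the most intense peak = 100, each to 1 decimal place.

13.0 : 60.8 : 100.0 : 67.6 : 16.1

Gallium pattern (n=2): 0.36132121 : 0.47955758 : 0.15912121
Rhenium pattern (n=2): 0.139876 : 0.468248 : 0.391876
Convolve the two distributions (both contribute in 2-u steps):
  M: 0.36132121×0.139876 = 0.050540
  M+2: 0.36132121×0.468248 + 0.47955758×0.139876 = 0.236267
  M+4: 0.36132121×0.391876 + 0.47955758×0.468248 + 0.15912121×0.139876 = 0.388402
  M+6: 0.47955758×0.391876 + 0.15912121×0.468248 = 0.262435
  M+8: 0.15912121×0.391876 = 0.062356
Scale to base peak (0.388402) = 100: 13.0 : 60.8 : 100.0 : 67.6 : 16.1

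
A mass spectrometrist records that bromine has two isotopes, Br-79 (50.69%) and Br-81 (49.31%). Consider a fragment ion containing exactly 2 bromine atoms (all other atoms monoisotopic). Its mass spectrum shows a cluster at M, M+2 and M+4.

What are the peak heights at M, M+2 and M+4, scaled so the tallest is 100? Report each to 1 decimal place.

Expanding (0.5069 + 0.4931)^2:
P(M) = 0.5069^2 = 0.256948
P(M+2) = 2 × 0.5069^1 × 0.4931^1 = 0.499905
P(M+4) = 0.4931^2 = 0.243148
The M+2 peak is largest (0.499905); scaling to 100 gives 51.4 : 100.0 : 48.6.

51.4 : 100.0 : 48.6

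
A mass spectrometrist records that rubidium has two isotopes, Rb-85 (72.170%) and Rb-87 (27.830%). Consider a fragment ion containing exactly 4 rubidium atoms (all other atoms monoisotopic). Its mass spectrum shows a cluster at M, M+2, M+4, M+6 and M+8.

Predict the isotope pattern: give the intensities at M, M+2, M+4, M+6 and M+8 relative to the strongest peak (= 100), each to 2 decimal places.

Expanding (0.72170 + 0.27830)^4:
P(M) = 0.72170^4 = 0.271286
P(M+2) = 4 × 0.72170^3 × 0.27830^1 = 0.418450
P(M+4) = 6 × 0.72170^2 × 0.27830^2 = 0.242042
P(M+6) = 4 × 0.72170^1 × 0.27830^3 = 0.062224
P(M+8) = 0.27830^4 = 0.005999
The M+2 peak is largest (0.418450); scaling to 100 gives 64.83 : 100.00 : 57.84 : 14.87 : 1.43.

64.83 : 100.00 : 57.84 : 14.87 : 1.43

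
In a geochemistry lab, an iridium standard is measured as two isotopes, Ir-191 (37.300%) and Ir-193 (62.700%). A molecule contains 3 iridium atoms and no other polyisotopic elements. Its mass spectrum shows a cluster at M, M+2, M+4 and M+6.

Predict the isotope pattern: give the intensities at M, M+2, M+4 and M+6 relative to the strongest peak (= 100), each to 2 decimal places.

Each Ir atom is independently Ir-191 (p = 0.37300) or Ir-193 (q = 0.62700); the cluster is the binomial expansion (p + q)^3.
P(M) = 0.37300^3 = 0.051895
P(M+2) = 3 × 0.37300^2 × 0.62700^1 = 0.261702
P(M+4) = 3 × 0.37300^1 × 0.62700^2 = 0.439911
P(M+6) = 0.62700^3 = 0.246492
The M+4 peak is largest (0.439911); scaling to 100 gives 11.80 : 59.49 : 100.00 : 56.03.

11.80 : 59.49 : 100.00 : 56.03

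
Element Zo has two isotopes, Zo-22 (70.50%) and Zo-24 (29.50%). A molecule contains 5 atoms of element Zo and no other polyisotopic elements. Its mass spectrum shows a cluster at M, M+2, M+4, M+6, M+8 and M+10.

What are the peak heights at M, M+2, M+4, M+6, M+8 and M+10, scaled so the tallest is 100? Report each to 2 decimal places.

The 5 Zo atoms are independent, so intensities follow the terms of (0.7050 + 0.2950)^5.
P(M) = 0.7050^5 = 0.174159
P(M+2) = 5 × 0.7050^4 × 0.2950^1 = 0.364375
P(M+4) = 10 × 0.7050^3 × 0.2950^2 = 0.304938
P(M+6) = 10 × 0.7050^2 × 0.2950^3 = 0.127598
P(M+8) = 5 × 0.7050^1 × 0.2950^4 = 0.026696
P(M+10) = 0.2950^5 = 0.002234
The M+2 peak is largest (0.364375); scaling to 100 gives 47.80 : 100.00 : 83.69 : 35.02 : 7.33 : 0.61.

47.80 : 100.00 : 83.69 : 35.02 : 7.33 : 0.61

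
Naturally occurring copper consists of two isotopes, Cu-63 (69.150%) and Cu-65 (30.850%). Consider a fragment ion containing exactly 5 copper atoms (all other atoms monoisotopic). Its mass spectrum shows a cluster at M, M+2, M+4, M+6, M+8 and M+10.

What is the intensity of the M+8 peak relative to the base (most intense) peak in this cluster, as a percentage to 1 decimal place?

Binomial terms of (0.69150 + 0.30850)^5: M 0.1581, M+2 0.3527, M+4 0.3147, M+6 0.1404, M+8 0.0313, M+10 0.0028 → M+2 is the base peak.
P(M+2) = C(5,1) × 0.69150^4 × 0.30850^1 = 5 × 0.2286487 × 0.3085 = 0.352691 (base)
P(M+8) = C(5,4) × 0.69150^1 × 0.30850^4 = 5 × 0.6915 × 0.00905776 = 0.031317
Relative intensity = 0.031317 / 0.352691 × 100 = 8.9

8.9%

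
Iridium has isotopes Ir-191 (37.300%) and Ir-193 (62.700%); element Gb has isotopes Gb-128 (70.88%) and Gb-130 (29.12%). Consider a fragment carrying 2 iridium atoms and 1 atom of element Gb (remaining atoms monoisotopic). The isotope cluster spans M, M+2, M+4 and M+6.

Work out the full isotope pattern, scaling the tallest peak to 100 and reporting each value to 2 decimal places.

23.77 : 89.68 : 100.00 : 27.59

Iridium pattern (n=2): 0.139129 : 0.467742 : 0.393129
Element Gb pattern (n=1): 0.7088 : 0.2912
Convolve the two distributions (both contribute in 2-u steps):
  M: 0.139129×0.7088 = 0.098615
  M+2: 0.139129×0.2912 + 0.467742×0.7088 = 0.372050
  M+4: 0.467742×0.2912 + 0.393129×0.7088 = 0.414856
  M+6: 0.393129×0.2912 = 0.114479
Scale to base peak (0.414856) = 100: 23.77 : 89.68 : 100.00 : 27.59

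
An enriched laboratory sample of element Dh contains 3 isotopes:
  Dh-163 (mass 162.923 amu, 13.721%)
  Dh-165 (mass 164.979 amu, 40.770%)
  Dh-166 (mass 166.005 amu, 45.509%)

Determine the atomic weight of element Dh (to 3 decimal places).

165.164 amu

Ar = Σ fᵢ·mᵢ = 0.13721 × 162.923 + 0.40770 × 164.979 + 0.45509 × 166.005
= 22.3547 + 67.2619 + 75.5472 = 165.1638 amu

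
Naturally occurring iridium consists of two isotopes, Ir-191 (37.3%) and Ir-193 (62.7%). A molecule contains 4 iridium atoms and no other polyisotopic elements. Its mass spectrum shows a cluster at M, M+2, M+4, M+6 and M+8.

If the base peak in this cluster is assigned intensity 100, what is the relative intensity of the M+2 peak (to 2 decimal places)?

35.39

(0.373 + 0.627)^4 gives M 0.0194, M+2 0.1302, M+4 0.3282, M+6 0.3678, M+8 0.1546; the largest is M+6.
P(M+6) = C(4,3) × 0.373^1 × 0.627^3 = 4 × 0.3730 × 0.24649188 = 0.367766 (base)
P(M+2) = C(4,1) × 0.373^3 × 0.627^1 = 4 × 0.05189512 × 0.6270 = 0.130153
Relative intensity = 0.130153 / 0.367766 × 100 = 35.39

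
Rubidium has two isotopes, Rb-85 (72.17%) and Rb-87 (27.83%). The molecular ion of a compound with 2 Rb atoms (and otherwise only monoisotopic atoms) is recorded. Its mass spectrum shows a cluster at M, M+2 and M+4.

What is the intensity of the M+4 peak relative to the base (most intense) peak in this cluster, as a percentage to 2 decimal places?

14.87%

(0.7217 + 0.2783)^2 gives M 0.5209, M+2 0.4017, M+4 0.0775; the largest is M.
P(M) = C(2,0) × 0.7217^2 × 0.2783^0 = 1 × 0.52085089 × 1.0000 = 0.520851 (base)
P(M+4) = C(2,2) × 0.7217^0 × 0.2783^2 = 1 × 1.0000 × 0.07745089 = 0.077451
Relative intensity = 0.077451 / 0.520851 × 100 = 14.87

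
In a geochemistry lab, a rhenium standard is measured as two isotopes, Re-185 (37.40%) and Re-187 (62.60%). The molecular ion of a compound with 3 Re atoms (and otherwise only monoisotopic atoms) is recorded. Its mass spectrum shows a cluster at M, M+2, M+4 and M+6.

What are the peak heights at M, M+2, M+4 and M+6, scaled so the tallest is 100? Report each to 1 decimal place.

11.9 : 59.7 : 100.0 : 55.8

The 3 Re atoms are independent, so intensities follow the terms of (0.3740 + 0.6260)^3.
P(M) = 0.3740^3 = 0.052314
P(M+2) = 3 × 0.3740^2 × 0.6260^1 = 0.262687
P(M+4) = 3 × 0.3740^1 × 0.6260^2 = 0.439685
P(M+6) = 0.6260^3 = 0.245314
The M+4 peak is largest (0.439685); scaling to 100 gives 11.9 : 59.7 : 100.0 : 55.8.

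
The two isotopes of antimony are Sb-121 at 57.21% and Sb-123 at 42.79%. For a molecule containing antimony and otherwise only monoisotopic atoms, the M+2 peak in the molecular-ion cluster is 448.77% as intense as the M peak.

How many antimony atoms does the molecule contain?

For n independent Sb atoms, I(M+2)/I(M) = n · (abundance Sb-123) / (abundance Sb-121) = n · 0.4279/0.5721.
n = 4.4877 × 0.5721/0.4279 = 6.00 ≈ 6

6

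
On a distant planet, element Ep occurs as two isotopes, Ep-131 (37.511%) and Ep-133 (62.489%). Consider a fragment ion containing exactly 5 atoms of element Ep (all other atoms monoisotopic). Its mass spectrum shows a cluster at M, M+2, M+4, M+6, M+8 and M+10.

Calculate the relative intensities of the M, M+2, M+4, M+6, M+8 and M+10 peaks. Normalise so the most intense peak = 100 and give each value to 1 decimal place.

Expanding (0.37511 + 0.62489)^5:
P(M) = 0.37511^5 = 0.007427
P(M+2) = 5 × 0.37511^4 × 0.62489^1 = 0.061860
P(M+4) = 10 × 0.37511^3 × 0.62489^2 = 0.206102
P(M+6) = 10 × 0.37511^2 × 0.62489^3 = 0.343343
P(M+8) = 5 × 0.37511^1 × 0.62489^4 = 0.285985
P(M+10) = 0.62489^5 = 0.095284
The M+6 peak is largest (0.343343); scaling to 100 gives 2.2 : 18.0 : 60.0 : 100.0 : 83.3 : 27.8.

2.2 : 18.0 : 60.0 : 100.0 : 83.3 : 27.8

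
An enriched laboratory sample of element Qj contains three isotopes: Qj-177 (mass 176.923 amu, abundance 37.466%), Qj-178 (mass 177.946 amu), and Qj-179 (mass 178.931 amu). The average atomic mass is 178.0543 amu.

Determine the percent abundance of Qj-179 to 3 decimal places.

49.906%

The remaining 62.534% is split between Qj-178 (fraction x) and Qj-179 (fraction 0.62534 − x).
Substituting: 177.946x + 178.931(0.62534 − x) = 111.76832882
(177.946 − 178.931)x = -0.12438272  ⇒  x = 0.12628, y = 0.49906
Qj-178: 12.628%, Qj-179: 49.906%.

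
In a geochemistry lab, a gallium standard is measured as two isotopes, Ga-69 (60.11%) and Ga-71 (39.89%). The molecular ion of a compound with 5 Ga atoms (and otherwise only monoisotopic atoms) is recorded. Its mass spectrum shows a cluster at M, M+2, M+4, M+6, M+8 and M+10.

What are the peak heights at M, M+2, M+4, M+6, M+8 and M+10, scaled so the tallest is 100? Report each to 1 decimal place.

22.7 : 75.3 : 100.0 : 66.4 : 22.0 : 2.9

Each Ga atom is independently Ga-69 (p = 0.6011) or Ga-71 (q = 0.3989); the cluster is the binomial expansion (p + q)^5.
P(M) = 0.6011^5 = 0.078475
P(M+2) = 5 × 0.6011^4 × 0.3989^1 = 0.260388
P(M+4) = 10 × 0.6011^3 × 0.3989^2 = 0.345596
P(M+6) = 10 × 0.6011^2 × 0.3989^3 = 0.229343
P(M+8) = 5 × 0.6011^1 × 0.3989^4 = 0.076098
P(M+10) = 0.3989^5 = 0.010100
The M+4 peak is largest (0.345596); scaling to 100 gives 22.7 : 75.3 : 100.0 : 66.4 : 22.0 : 2.9.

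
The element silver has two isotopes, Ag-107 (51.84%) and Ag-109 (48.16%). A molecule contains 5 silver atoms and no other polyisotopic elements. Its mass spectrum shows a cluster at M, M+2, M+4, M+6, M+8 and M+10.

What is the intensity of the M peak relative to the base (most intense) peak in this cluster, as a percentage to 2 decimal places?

(0.5184 + 0.4816)^5 gives M 0.0374, M+2 0.1739, M+4 0.3231, M+6 0.3002, M+8 0.1394, M+10 0.0259; the largest is M+4.
P(M+4) = C(5,2) × 0.5184^3 × 0.4816^2 = 10 × 0.13931407 × 0.23193856 = 0.323123 (base)
P(M) = C(5,0) × 0.5184^5 × 0.4816^0 = 1 × 0.03743906 × 1.0000 = 0.037439
Relative intensity = 0.037439 / 0.323123 × 100 = 11.59

11.59%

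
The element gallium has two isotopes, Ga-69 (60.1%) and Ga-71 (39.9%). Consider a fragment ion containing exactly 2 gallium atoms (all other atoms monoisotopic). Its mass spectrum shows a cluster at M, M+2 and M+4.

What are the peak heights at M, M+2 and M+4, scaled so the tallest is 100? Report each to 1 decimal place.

75.3 : 100.0 : 33.2

Each Ga atom is independently Ga-69 (p = 0.601) or Ga-71 (q = 0.399); the cluster is the binomial expansion (p + q)^2.
P(M) = 0.601^2 = 0.361201
P(M+2) = 2 × 0.601^1 × 0.399^1 = 0.479598
P(M+4) = 0.399^2 = 0.159201
The M+2 peak is largest (0.479598); scaling to 100 gives 75.3 : 100.0 : 33.2.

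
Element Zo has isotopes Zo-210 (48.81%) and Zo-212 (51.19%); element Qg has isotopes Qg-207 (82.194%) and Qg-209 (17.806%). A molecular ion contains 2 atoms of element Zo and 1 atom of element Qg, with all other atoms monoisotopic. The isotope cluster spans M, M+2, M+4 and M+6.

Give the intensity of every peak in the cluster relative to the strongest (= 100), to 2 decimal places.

Element Zo pattern (n=2): 0.23824161 : 0.49971678 : 0.26204161
Element Qg pattern (n=1): 0.82194 : 0.17806
Convolve the two distributions (both contribute in 2-u steps):
  M: 0.23824161×0.82194 = 0.195820
  M+2: 0.23824161×0.17806 + 0.49971678×0.82194 = 0.453159
  M+4: 0.49971678×0.17806 + 0.26204161×0.82194 = 0.304362
  M+6: 0.26204161×0.17806 = 0.046659
Scale to base peak (0.453159) = 100: 43.21 : 100.00 : 67.16 : 10.30

43.21 : 100.00 : 67.16 : 10.30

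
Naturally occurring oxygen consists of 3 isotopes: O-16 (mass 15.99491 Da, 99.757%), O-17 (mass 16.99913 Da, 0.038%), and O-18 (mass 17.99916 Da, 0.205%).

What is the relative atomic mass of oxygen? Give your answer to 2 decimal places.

16.00 Da

Average mass = Σ (abundance × isotope mass) = 0.99757 × 15.99491 + 0.00038 × 16.99913 + 0.00205 × 17.99916
= 15.956042 + 0.006460 + 0.036898 = 15.999400 Da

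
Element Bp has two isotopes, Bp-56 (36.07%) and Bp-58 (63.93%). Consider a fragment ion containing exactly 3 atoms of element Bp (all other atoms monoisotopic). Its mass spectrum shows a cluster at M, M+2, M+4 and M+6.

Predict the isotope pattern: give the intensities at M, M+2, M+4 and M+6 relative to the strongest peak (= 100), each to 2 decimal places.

10.61 : 56.42 : 100.00 : 59.08

Each Bp atom is independently Bp-56 (p = 0.3607) or Bp-58 (q = 0.6393); the cluster is the binomial expansion (p + q)^3.
P(M) = 0.3607^3 = 0.046929
P(M+2) = 3 × 0.3607^2 × 0.6393^1 = 0.249527
P(M+4) = 3 × 0.3607^1 × 0.6393^2 = 0.442259
P(M+6) = 0.6393^3 = 0.261285
The M+4 peak is largest (0.442259); scaling to 100 gives 10.61 : 56.42 : 100.00 : 59.08.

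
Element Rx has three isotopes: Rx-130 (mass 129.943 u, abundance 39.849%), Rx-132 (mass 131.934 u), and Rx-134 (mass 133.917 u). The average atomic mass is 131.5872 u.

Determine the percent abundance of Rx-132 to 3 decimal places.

Let x and y be the fractions of Rx-132 and Rx-134. Then x + y = 1 − 0.39849 = 0.60151 and 131.934x + 133.917y = 131.5872 − 0.39849×129.943 = 79.80621393.
Substituting: 131.934x + 133.917(0.60151 − x) = 79.80621393
(131.934 − 133.917)x = -0.74620074  ⇒  x = 0.37630, y = 0.22521
Rx-132: 37.630%, Rx-134: 22.521%.

37.630%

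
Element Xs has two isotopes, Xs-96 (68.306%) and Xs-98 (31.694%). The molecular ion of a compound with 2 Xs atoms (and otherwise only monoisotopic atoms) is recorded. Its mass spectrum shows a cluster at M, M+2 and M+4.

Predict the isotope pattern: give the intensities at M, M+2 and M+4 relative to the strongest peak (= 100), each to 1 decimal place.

The 2 Xs atoms are independent, so intensities follow the terms of (0.68306 + 0.31694)^2.
P(M) = 0.68306^2 = 0.466571
P(M+2) = 2 × 0.68306^1 × 0.31694^1 = 0.432978
P(M+4) = 0.31694^2 = 0.100451
The M peak is largest (0.466571); scaling to 100 gives 100.0 : 92.8 : 21.5.

100.0 : 92.8 : 21.5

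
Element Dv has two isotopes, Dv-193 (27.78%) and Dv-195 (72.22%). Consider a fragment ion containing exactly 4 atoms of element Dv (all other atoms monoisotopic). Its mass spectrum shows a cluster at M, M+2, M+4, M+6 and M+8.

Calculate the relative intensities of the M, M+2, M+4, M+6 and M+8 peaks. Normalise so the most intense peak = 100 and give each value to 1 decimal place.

Each Dv atom is independently Dv-193 (p = 0.2778) or Dv-195 (q = 0.7222); the cluster is the binomial expansion (p + q)^4.
P(M) = 0.2778^4 = 0.005956
P(M+2) = 4 × 0.2778^3 × 0.7222^1 = 0.061932
P(M+4) = 6 × 0.2778^2 × 0.7222^2 = 0.241508
P(M+6) = 4 × 0.2778^1 × 0.7222^3 = 0.418567
P(M+8) = 0.7222^4 = 0.272038
The M+6 peak is largest (0.418567); scaling to 100 gives 1.4 : 14.8 : 57.7 : 100.0 : 65.0.

1.4 : 14.8 : 57.7 : 100.0 : 65.0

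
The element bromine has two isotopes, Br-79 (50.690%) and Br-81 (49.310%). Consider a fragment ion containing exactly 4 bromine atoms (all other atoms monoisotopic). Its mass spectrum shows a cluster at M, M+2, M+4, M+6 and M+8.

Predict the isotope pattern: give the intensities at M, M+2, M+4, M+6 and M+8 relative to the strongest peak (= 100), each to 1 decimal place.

17.6 : 68.5 : 100.0 : 64.9 : 15.8

Expanding (0.50690 + 0.49310)^4:
P(M) = 0.50690^4 = 0.066022
P(M+2) = 4 × 0.50690^3 × 0.49310^1 = 0.256899
P(M+4) = 6 × 0.50690^2 × 0.49310^2 = 0.374857
P(M+6) = 4 × 0.50690^1 × 0.49310^3 = 0.243101
P(M+8) = 0.49310^4 = 0.059121
The M+4 peak is largest (0.374857); scaling to 100 gives 17.6 : 68.5 : 100.0 : 64.9 : 15.8.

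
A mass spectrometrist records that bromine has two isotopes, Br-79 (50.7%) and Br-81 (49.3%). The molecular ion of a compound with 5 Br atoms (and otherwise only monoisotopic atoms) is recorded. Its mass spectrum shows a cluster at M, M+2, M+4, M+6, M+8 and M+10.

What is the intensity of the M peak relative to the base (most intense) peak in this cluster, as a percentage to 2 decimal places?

(0.507 + 0.493)^5 gives M 0.0335, M+2 0.1629, M+4 0.3168, M+6 0.3080, M+8 0.1497, M+10 0.0291; the largest is M+4.
P(M+4) = C(5,2) × 0.507^3 × 0.493^2 = 10 × 0.13032384 × 0.243049 = 0.316751 (base)
P(M) = C(5,0) × 0.507^5 × 0.493^0 = 1 × 0.03349961 × 1.0000 = 0.033500
Relative intensity = 0.033500 / 0.316751 × 100 = 10.58

10.58%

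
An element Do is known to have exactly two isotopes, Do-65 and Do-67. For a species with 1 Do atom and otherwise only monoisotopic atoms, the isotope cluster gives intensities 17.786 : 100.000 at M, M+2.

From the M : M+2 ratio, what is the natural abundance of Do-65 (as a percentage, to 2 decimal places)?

Let p = fractional abundance of Do-65. I(M+2)/I(M) = [C(1,1)·p^0·(1−p)] / p^1 = 1·(1−p)/p = 100.000/17.786 = 5.6224
(1−p)/p = 5.6224/1 = 5.6224  ⇒  p = 1/(1 + 5.6224) = 0.1510
Do-65: 15.10%, Do-67: 84.90%.

15.10%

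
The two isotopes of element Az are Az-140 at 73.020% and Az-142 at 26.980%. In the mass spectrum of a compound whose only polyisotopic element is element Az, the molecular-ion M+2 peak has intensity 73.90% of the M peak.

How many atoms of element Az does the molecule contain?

2

The M+2/M ratio from n Az atoms is n · q/p = n · 0.26980/0.73020.
n = 0.7390 × 0.73020/0.26980 = 2.00 ≈ 2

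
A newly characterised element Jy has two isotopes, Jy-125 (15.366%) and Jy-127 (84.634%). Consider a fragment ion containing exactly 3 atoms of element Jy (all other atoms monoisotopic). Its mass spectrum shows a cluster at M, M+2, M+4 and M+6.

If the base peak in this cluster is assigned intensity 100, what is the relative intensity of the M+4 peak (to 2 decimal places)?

(0.15366 + 0.84634)^3 gives M 0.0036, M+2 0.0599, M+4 0.3302, M+6 0.6062; the largest is M+6.
P(M+6) = C(3,3) × 0.15366^0 × 0.84634^3 = 1 × 1.0000 × 0.60622606 = 0.606226 (base)
P(M+4) = C(3,2) × 0.15366^1 × 0.84634^2 = 3 × 0.15366 × 0.7162914 = 0.330196
Relative intensity = 0.330196 / 0.606226 × 100 = 54.47

54.47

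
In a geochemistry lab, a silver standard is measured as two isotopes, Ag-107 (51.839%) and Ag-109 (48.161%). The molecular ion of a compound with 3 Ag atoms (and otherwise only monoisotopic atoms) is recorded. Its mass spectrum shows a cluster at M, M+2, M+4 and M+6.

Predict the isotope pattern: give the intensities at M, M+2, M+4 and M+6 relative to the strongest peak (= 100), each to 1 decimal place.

35.9 : 100.0 : 92.9 : 28.8

The 3 Ag atoms are independent, so intensities follow the terms of (0.51839 + 0.48161)^3.
P(M) = 0.51839^3 = 0.139306
P(M+2) = 3 × 0.51839^2 × 0.48161^1 = 0.388267
P(M+4) = 3 × 0.51839^1 × 0.48161^2 = 0.360719
P(M+6) = 0.48161^3 = 0.111709
The M+2 peak is largest (0.388267); scaling to 100 gives 35.9 : 100.0 : 92.9 : 28.8.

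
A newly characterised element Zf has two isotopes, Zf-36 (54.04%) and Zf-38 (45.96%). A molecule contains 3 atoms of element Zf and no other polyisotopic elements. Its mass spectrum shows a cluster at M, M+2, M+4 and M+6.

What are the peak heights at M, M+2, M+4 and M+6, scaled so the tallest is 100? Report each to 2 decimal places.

39.19 : 100.00 : 85.05 : 24.11

Each Zf atom is independently Zf-36 (p = 0.5404) or Zf-38 (q = 0.4596); the cluster is the binomial expansion (p + q)^3.
P(M) = 0.5404^3 = 0.157814
P(M+2) = 3 × 0.5404^2 × 0.4596^1 = 0.402654
P(M+4) = 3 × 0.5404^1 × 0.4596^2 = 0.342450
P(M+6) = 0.4596^3 = 0.097082
The M+2 peak is largest (0.402654); scaling to 100 gives 39.19 : 100.00 : 85.05 : 24.11.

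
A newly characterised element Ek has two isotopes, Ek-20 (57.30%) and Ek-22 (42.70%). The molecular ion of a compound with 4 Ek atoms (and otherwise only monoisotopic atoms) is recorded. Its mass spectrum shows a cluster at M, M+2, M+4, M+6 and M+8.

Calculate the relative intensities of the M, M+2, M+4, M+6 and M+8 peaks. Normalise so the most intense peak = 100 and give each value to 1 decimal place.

Expanding (0.5730 + 0.4270)^4:
P(M) = 0.5730^4 = 0.107800
P(M+2) = 4 × 0.5730^3 × 0.4270^1 = 0.321330
P(M+4) = 6 × 0.5730^2 × 0.4270^2 = 0.359183
P(M+6) = 4 × 0.5730^1 × 0.4270^3 = 0.178442
P(M+8) = 0.4270^4 = 0.033244
The M+4 peak is largest (0.359183); scaling to 100 gives 30.0 : 89.5 : 100.0 : 49.7 : 9.3.

30.0 : 89.5 : 100.0 : 49.7 : 9.3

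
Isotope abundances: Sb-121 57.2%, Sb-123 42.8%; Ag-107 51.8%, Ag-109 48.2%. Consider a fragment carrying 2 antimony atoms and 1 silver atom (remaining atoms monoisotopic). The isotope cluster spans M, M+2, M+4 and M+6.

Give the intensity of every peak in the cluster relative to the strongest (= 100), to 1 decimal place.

41.2 : 100.0 : 80.4 : 21.5

Antimony pattern (n=2): 0.327184 : 0.489632 : 0.183184
Silver pattern (n=1): 0.5180 : 0.4820
Convolve the two distributions (both contribute in 2-u steps):
  M: 0.327184×0.5180 = 0.169481
  M+2: 0.327184×0.4820 + 0.489632×0.5180 = 0.411332
  M+4: 0.489632×0.4820 + 0.183184×0.5180 = 0.330892
  M+6: 0.183184×0.4820 = 0.088295
Scale to base peak (0.411332) = 100: 41.2 : 100.0 : 80.4 : 21.5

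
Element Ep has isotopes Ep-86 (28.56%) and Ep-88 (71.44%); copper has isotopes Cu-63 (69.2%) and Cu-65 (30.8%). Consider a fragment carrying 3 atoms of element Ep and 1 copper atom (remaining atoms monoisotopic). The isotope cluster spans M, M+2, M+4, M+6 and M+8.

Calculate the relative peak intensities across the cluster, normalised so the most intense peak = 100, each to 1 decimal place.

4.2 : 33.1 : 92.1 : 100.0 : 29.0

Element Ep pattern (n=3): 0.02329564 : 0.17481517 : 0.43728275 : 0.36460644
Copper pattern (n=1): 0.6920 : 0.3080
Convolve the two distributions (both contribute in 2-u steps):
  M: 0.02329564×0.6920 = 0.016121
  M+2: 0.02329564×0.3080 + 0.17481517×0.6920 = 0.128147
  M+4: 0.17481517×0.3080 + 0.43728275×0.6920 = 0.356443
  M+6: 0.43728275×0.3080 + 0.36460644×0.6920 = 0.386991
  M+8: 0.36460644×0.3080 = 0.112299
Scale to base peak (0.386991) = 100: 4.2 : 33.1 : 92.1 : 100.0 : 29.0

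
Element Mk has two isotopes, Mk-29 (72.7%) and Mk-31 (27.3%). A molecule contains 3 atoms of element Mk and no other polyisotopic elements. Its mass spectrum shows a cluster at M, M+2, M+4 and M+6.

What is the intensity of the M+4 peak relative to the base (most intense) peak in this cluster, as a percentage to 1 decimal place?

Term probabilities: M 0.3842, M+2 0.4329, M+4 0.1625, M+6 0.0203. Base peak = M+2.
P(M+2) = C(3,1) × 0.727^2 × 0.273^1 = 3 × 0.528529 × 0.2730 = 0.432865 (base)
P(M+4) = C(3,2) × 0.727^1 × 0.273^2 = 3 × 0.7270 × 0.074529 = 0.162548
Relative intensity = 0.162548 / 0.432865 × 100 = 37.6

37.6%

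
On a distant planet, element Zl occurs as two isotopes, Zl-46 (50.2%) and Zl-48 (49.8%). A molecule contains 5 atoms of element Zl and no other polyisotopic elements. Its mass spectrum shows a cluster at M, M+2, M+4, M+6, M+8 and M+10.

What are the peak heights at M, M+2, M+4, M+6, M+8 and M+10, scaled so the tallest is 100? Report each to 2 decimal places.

10.16 : 50.40 : 100.00 : 99.20 : 49.21 : 9.76

The 5 Zl atoms are independent, so intensities follow the terms of (0.502 + 0.498)^5.
P(M) = 0.502^5 = 0.031880
P(M+2) = 5 × 0.502^4 × 0.498^1 = 0.158130
P(M+4) = 10 × 0.502^3 × 0.498^2 = 0.313740
P(M+6) = 10 × 0.502^2 × 0.498^3 = 0.311240
P(M+8) = 5 × 0.502^1 × 0.498^4 = 0.154380
P(M+10) = 0.498^5 = 0.030630
The M+4 peak is largest (0.313740); scaling to 100 gives 10.16 : 50.40 : 100.00 : 99.20 : 49.21 : 9.76.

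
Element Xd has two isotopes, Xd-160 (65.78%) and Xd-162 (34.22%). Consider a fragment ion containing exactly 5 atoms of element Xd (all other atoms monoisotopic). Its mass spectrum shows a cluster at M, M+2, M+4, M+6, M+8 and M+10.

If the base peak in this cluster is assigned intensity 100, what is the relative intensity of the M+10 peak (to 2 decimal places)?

(0.6578 + 0.3422)^5 gives M 0.1232, M+2 0.3204, M+4 0.3333, M+6 0.1734, M+8 0.0451, M+10 0.0047; the largest is M+4.
P(M+4) = C(5,2) × 0.6578^3 × 0.3422^2 = 10 × 0.28463061 × 0.11710084 = 0.333305 (base)
P(M+10) = C(5,5) × 0.6578^0 × 0.3422^5 = 1 × 1.0000 × 0.00469245 = 0.004692
Relative intensity = 0.004692 / 0.333305 × 100 = 1.41

1.41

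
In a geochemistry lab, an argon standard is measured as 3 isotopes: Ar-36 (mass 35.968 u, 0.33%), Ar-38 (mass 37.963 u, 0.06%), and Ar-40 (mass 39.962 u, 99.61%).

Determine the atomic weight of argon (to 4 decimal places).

39.9476 u

The abundance-weighted mean is 0.0033 × 35.968 + 0.0006 × 37.963 + 0.9961 × 39.962
= 0.11869 + 0.02278 + 39.80615 = 39.94762 u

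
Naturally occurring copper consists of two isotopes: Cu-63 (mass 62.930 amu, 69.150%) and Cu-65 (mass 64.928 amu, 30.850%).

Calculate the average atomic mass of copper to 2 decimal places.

Average mass = Σ (abundance × isotope mass) = 0.69150 × 62.930 + 0.30850 × 64.928
= 43.5161 + 20.0303 = 63.5464 amu

63.55 amu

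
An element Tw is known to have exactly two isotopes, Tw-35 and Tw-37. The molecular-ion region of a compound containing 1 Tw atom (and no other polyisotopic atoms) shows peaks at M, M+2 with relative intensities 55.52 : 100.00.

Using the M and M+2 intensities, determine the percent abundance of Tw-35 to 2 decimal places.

If p is the fraction of Tw that is Tw-35, then I(M+2)/I(M) = [C(1,1)·p^0·(1−p)] / p^1 = 1·(1−p)/p = 100.00/55.52 = 1.8012
(1−p)/p = 1.8012/1 = 1.8012  ⇒  p = 1/(1 + 1.8012) = 0.3570
Tw-35: 35.70%, Tw-37: 64.30%.

35.70%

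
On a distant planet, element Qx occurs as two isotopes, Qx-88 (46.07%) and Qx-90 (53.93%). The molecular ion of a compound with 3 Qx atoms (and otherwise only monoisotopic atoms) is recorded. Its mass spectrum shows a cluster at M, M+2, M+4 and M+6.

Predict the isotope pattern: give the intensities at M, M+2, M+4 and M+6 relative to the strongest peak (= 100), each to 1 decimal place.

24.3 : 85.4 : 100.0 : 39.0

Expanding (0.4607 + 0.5393)^3:
P(M) = 0.4607^3 = 0.097781
P(M+2) = 3 × 0.4607^2 × 0.5393^1 = 0.343390
P(M+4) = 3 × 0.4607^1 × 0.5393^2 = 0.401976
P(M+6) = 0.5393^3 = 0.156852
The M+4 peak is largest (0.401976); scaling to 100 gives 24.3 : 85.4 : 100.0 : 39.0.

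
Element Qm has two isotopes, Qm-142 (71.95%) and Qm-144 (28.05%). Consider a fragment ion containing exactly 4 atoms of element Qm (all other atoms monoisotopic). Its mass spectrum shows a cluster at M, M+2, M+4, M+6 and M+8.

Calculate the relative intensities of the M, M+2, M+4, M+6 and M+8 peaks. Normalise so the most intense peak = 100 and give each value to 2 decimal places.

64.13 : 100.00 : 58.48 : 15.20 : 1.48

Each Qm atom is independently Qm-142 (p = 0.7195) or Qm-144 (q = 0.2805); the cluster is the binomial expansion (p + q)^4.
P(M) = 0.7195^4 = 0.267993
P(M+2) = 4 × 0.7195^3 × 0.2805^1 = 0.417912
P(M+4) = 6 × 0.7195^2 × 0.2805^2 = 0.244387
P(M+6) = 4 × 0.7195^1 × 0.2805^3 = 0.063517
P(M+8) = 0.2805^4 = 0.006191
The M+2 peak is largest (0.417912); scaling to 100 gives 64.13 : 100.00 : 58.48 : 15.20 : 1.48.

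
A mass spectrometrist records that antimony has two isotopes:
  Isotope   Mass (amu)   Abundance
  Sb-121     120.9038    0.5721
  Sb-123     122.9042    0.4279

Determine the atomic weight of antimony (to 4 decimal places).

121.7598 amu

Average mass = Σ (abundance × isotope mass) = 0.5721 × 120.9038 + 0.4279 × 122.9042
= 69.16906 + 52.59071 = 121.75977 amu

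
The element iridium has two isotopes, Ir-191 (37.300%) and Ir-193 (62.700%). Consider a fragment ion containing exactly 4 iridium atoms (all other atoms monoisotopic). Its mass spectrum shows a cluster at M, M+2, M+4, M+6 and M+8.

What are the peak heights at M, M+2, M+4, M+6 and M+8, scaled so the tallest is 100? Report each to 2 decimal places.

Expanding (0.37300 + 0.62700)^4:
P(M) = 0.37300^4 = 0.019357
P(M+2) = 4 × 0.37300^3 × 0.62700^1 = 0.130153
P(M+4) = 6 × 0.37300^2 × 0.62700^2 = 0.328174
P(M+6) = 4 × 0.37300^1 × 0.62700^3 = 0.367766
P(M+8) = 0.62700^4 = 0.154550
The M+6 peak is largest (0.367766); scaling to 100 gives 5.26 : 35.39 : 89.23 : 100.00 : 42.02.

5.26 : 35.39 : 89.23 : 100.00 : 42.02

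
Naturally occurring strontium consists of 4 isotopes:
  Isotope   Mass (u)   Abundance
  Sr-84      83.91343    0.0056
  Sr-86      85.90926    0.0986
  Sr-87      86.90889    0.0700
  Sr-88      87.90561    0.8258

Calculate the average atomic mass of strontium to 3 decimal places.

87.617 u

Weight each isotope mass by its fractional abundance: 0.0056 × 83.91343 + 0.0986 × 85.90926 + 0.0700 × 86.90889 + 0.8258 × 87.90561
= 0.469915 + 8.470653 + 6.083622 + 72.592453 = 87.616643 u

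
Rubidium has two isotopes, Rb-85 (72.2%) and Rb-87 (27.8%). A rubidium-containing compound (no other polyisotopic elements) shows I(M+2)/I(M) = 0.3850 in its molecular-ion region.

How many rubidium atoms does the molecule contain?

1

With n Rb atoms, P(M+2)/P(M) = C(n,1)·p^(n−1)q / p^n = n·q/p = n · 0.278/0.722.
n = 0.3850 × 0.722/0.278 = 1.00 ≈ 1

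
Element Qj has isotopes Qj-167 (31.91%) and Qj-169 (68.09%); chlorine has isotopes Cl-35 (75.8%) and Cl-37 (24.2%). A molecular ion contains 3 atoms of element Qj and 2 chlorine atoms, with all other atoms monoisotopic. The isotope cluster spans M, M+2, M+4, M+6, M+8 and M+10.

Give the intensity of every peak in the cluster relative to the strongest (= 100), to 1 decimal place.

5.2 : 36.9 : 93.5 : 100.0 : 39.8 : 5.2

Element Qj pattern (n=3): 0.0324923 : 0.20799754 : 0.44382803 : 0.31568213
Chlorine pattern (n=2): 0.574564 : 0.366872 : 0.058564
Convolve the two distributions (both contribute in 2-u steps):
  M: 0.0324923×0.574564 = 0.018669
  M+2: 0.0324923×0.366872 + 0.20799754×0.574564 = 0.131428
  M+4: 0.0324923×0.058564 + 0.20799754×0.366872 + 0.44382803×0.574564 = 0.333219
  M+6: 0.20799754×0.058564 + 0.44382803×0.366872 + 0.31568213×0.574564 = 0.356389
  M+8: 0.44382803×0.058564 + 0.31568213×0.366872 = 0.141807
  M+10: 0.31568213×0.058564 = 0.018488
Scale to base peak (0.356389) = 100: 5.2 : 36.9 : 93.5 : 100.0 : 39.8 : 5.2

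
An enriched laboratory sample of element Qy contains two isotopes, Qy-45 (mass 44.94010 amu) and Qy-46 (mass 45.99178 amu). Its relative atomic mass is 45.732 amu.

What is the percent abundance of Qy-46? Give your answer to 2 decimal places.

Writing the weighted mean with unknown fraction x of Qy-45:
44.94010·x + 45.99178·(1 − x) = 45.732
(44.94010 − 45.99178)·x = 45.732 − 45.99178
x = -0.25978 / -1.05168 = 0.24701 → 24.70% Qy-45, 75.30% Qy-46.

75.30%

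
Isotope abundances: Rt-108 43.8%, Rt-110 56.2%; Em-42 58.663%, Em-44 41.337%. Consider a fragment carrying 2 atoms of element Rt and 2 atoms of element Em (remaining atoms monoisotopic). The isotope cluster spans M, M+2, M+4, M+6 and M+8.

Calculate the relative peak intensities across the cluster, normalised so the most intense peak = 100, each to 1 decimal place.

Element Rt pattern (n=2): 0.191844 : 0.492312 : 0.315844
Element Em pattern (n=2): 0.34413476 : 0.48499049 : 0.17087476
Convolve the two distributions (both contribute in 2-u steps):
  M: 0.191844×0.34413476 = 0.066020
  M+2: 0.191844×0.48499049 + 0.492312×0.34413476 = 0.262464
  M+4: 0.191844×0.17087476 + 0.492312×0.48499049 + 0.315844×0.34413476 = 0.380241
  M+6: 0.492312×0.17087476 + 0.315844×0.48499049 = 0.237305
  M+8: 0.315844×0.17087476 = 0.053970
Scale to base peak (0.380241) = 100: 17.4 : 69.0 : 100.0 : 62.4 : 14.2

17.4 : 69.0 : 100.0 : 62.4 : 14.2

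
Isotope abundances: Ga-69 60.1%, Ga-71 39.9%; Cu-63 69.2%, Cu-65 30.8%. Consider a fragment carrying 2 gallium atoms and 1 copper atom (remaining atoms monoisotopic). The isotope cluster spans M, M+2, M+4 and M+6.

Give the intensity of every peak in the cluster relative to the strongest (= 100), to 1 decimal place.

56.4 : 100.0 : 58.2 : 11.1

Gallium pattern (n=2): 0.361201 : 0.479598 : 0.159201
Copper pattern (n=1): 0.6920 : 0.3080
Convolve the two distributions (both contribute in 2-u steps):
  M: 0.361201×0.6920 = 0.249951
  M+2: 0.361201×0.3080 + 0.479598×0.6920 = 0.443132
  M+4: 0.479598×0.3080 + 0.159201×0.6920 = 0.257883
  M+6: 0.159201×0.3080 = 0.049034
Scale to base peak (0.443132) = 100: 56.4 : 100.0 : 58.2 : 11.1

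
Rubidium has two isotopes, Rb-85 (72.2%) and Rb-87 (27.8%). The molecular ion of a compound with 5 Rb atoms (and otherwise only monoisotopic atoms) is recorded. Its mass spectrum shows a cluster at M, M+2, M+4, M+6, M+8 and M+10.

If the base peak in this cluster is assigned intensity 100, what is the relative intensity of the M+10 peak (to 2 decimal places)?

Term probabilities: M 0.1962, M+2 0.3777, M+4 0.2909, M+6 0.1120, M+8 0.0216, M+10 0.0017. Base peak = M+2.
P(M+2) = C(5,1) × 0.722^4 × 0.278^1 = 5 × 0.27173701 × 0.2780 = 0.377714 (base)
P(M+10) = C(5,5) × 0.722^0 × 0.278^5 = 1 × 1.0000 × 0.00166044 = 0.001660
Relative intensity = 0.001660 / 0.377714 × 100 = 0.44

0.44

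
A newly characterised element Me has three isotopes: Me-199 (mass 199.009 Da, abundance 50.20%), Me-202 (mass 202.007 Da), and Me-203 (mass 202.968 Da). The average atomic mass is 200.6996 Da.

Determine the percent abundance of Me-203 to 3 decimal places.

20.561%

The remaining 49.80% is split between Me-202 (fraction x) and Me-203 (fraction 0.4980 − x).
Substituting: 202.007x + 202.968(0.4980 − x) = 100.797082
(202.007 − 202.968)x = -0.280982  ⇒  x = 0.29239, y = 0.20561
Me-202: 29.239%, Me-203: 20.561%.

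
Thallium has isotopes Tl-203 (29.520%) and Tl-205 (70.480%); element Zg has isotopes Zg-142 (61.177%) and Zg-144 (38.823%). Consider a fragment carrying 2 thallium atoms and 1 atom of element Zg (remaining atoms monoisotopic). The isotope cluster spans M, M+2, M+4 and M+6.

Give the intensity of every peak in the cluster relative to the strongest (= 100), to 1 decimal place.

Thallium pattern (n=2): 0.08714304 : 0.41611392 : 0.49674304
Element Zg pattern (n=1): 0.61177 : 0.38823
Convolve the two distributions (both contribute in 2-u steps):
  M: 0.08714304×0.61177 = 0.053311
  M+2: 0.08714304×0.38823 + 0.41611392×0.61177 = 0.288398
  M+4: 0.41611392×0.38823 + 0.49674304×0.61177 = 0.465440
  M+6: 0.49674304×0.38823 = 0.192851
Scale to base peak (0.465440) = 100: 11.5 : 62.0 : 100.0 : 41.4

11.5 : 62.0 : 100.0 : 41.4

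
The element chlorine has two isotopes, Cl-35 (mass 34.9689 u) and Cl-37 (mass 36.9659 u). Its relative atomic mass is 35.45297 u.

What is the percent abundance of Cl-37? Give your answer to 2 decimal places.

24.24%

Writing the weighted mean with unknown fraction x of Cl-35:
34.9689·x + 36.9659·(1 − x) = 35.45297
(34.9689 − 36.9659)·x = 35.45297 − 36.9659
x = -1.51293 / -1.9970 = 0.75760 → 75.76% Cl-35, 24.24% Cl-37.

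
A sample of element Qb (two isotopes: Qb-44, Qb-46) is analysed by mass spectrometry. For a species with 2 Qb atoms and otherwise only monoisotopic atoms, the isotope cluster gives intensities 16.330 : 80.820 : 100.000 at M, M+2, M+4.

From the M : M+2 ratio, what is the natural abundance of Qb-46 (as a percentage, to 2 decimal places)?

71.22%

Write p for the Qb-44 fraction. I(M+2)/I(M) = [C(2,1)·p^1·(1−p)] / p^2 = 2·(1−p)/p = 80.820/16.330 = 4.9492
(1−p)/p = 4.9492/2 = 2.4746  ⇒  p = 1/(1 + 2.4746) = 0.2878
Qb-44: 28.78%, Qb-46: 71.22%.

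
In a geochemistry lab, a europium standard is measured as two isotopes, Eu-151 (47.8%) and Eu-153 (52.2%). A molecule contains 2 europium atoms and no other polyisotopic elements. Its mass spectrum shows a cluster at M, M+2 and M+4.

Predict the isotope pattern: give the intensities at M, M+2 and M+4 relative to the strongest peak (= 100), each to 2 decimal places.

45.79 : 100.00 : 54.60

The 2 Eu atoms are independent, so intensities follow the terms of (0.478 + 0.522)^2.
P(M) = 0.478^2 = 0.228484
P(M+2) = 2 × 0.478^1 × 0.522^1 = 0.499032
P(M+4) = 0.522^2 = 0.272484
The M+2 peak is largest (0.499032); scaling to 100 gives 45.79 : 100.00 : 54.60.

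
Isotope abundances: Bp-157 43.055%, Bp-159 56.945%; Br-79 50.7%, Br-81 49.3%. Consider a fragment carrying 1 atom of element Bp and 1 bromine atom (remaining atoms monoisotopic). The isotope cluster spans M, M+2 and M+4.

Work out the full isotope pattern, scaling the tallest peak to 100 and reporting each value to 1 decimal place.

Element Bp pattern (n=1): 0.43055 : 0.56945
Bromine pattern (n=1): 0.5070 : 0.4930
Convolve the two distributions (both contribute in 2-u steps):
  M: 0.43055×0.5070 = 0.218289
  M+2: 0.43055×0.4930 + 0.56945×0.5070 = 0.500972
  M+4: 0.56945×0.4930 = 0.280739
Scale to base peak (0.500972) = 100: 43.6 : 100.0 : 56.0

43.6 : 100.0 : 56.0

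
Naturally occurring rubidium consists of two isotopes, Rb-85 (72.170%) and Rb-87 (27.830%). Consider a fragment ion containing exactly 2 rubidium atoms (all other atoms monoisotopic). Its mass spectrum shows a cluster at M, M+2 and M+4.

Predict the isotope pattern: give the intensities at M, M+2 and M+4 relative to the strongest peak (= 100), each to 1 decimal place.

100.0 : 77.1 : 14.9

Expanding (0.72170 + 0.27830)^2:
P(M) = 0.72170^2 = 0.520851
P(M+2) = 2 × 0.72170^1 × 0.27830^1 = 0.401698
P(M+4) = 0.27830^2 = 0.077451
The M peak is largest (0.520851); scaling to 100 gives 100.0 : 77.1 : 14.9.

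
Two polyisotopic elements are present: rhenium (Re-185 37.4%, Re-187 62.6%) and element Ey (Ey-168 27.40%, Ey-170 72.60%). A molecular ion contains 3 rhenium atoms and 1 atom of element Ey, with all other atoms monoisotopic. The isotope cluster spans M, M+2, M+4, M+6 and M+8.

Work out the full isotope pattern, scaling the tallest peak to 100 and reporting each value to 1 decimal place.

Rhenium pattern (n=3): 0.05231362 : 0.26268713 : 0.43968487 : 0.24531438
Element Ey pattern (n=1): 0.2740 : 0.7260
Convolve the two distributions (both contribute in 2-u steps):
  M: 0.05231362×0.2740 = 0.014334
  M+2: 0.05231362×0.7260 + 0.26268713×0.2740 = 0.109956
  M+4: 0.26268713×0.7260 + 0.43968487×0.2740 = 0.311185
  M+6: 0.43968487×0.7260 + 0.24531438×0.2740 = 0.386427
  M+8: 0.24531438×0.7260 = 0.178098
Scale to base peak (0.386427) = 100: 3.7 : 28.5 : 80.5 : 100.0 : 46.1

3.7 : 28.5 : 80.5 : 100.0 : 46.1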